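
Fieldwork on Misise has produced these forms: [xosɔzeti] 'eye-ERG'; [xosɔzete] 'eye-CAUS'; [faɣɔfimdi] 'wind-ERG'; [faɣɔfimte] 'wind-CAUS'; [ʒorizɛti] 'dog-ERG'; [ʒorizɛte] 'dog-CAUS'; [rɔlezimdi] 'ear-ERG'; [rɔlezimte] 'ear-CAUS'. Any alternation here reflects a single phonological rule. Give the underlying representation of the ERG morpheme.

The ERG suffix surfaces as [-di] and [-ti], depending on the final segment of the stem.
By contrast the CAUS suffix keeps its initial [t] throughout — that segment must be underlying.
The ERG suffix is therefore /-di/ underlyingly, with post-vocalic devoicing: voiced stops become voiceless after a vowel.

/-di/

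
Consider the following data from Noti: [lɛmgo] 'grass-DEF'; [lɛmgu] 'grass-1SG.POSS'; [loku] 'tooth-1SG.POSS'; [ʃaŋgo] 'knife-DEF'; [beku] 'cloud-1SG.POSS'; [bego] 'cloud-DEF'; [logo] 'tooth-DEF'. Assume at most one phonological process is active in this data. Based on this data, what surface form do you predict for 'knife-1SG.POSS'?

The 1SG.POSS morpheme has two allomorphs, [-gu] and [-ku].
By contrast the DEF suffix keeps its initial [g] throughout — that segment must be underlying.
So the underlying form is /-ku/, and voiceless stops become voiced after a nasal.
After 'knife', which ends in a nasal, the suffix surfaces as [-gu], giving [ʃaŋgu].

[ʃaŋgu]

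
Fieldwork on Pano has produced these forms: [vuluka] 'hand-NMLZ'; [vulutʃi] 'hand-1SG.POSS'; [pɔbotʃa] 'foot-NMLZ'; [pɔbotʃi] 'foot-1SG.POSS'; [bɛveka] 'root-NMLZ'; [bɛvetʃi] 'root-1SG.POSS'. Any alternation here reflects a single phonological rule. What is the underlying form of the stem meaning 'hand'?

In [vuluka] and [vulutʃi] the final segment of 'hand' alternates: [k] ~ [tʃ].
If /tʃ/ were underlying and a rule turned it into [k] before the NMLZ suffix, 'foot' would also alternate; but it has [tʃ] in both [pɔbotʃa] and [pɔbotʃi].
The underlying segment must be /k/; /k/ becomes palato-alveolar [tʃ] before a front vowel, yielding [tʃ] there.

/vuluk/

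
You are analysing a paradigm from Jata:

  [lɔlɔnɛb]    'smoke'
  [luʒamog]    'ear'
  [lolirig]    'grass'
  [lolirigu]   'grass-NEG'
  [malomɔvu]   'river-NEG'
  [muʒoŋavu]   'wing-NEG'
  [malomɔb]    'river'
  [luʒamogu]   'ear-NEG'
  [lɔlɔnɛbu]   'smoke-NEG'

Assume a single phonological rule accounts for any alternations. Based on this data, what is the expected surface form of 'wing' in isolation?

[muʒoŋab]

In [malomɔb] and [malomɔvu] the final segment of 'river' alternates: [b] ~ [v].
If /b/ were underlying and a rule turned it into [v] before the NEG suffix, 'smoke' would also alternate; but it has [b] in both [lɔlɔnɛb] and [lɔlɔnɛbu].
The underlying segment must be /v/; voiced fricatives become stops word-finally, yielding [b] there.
The one attested form of 'wing', [muʒoŋavu], shows underlying /muʒoŋav/. Applying the same rule word-finally gives [muʒoŋab].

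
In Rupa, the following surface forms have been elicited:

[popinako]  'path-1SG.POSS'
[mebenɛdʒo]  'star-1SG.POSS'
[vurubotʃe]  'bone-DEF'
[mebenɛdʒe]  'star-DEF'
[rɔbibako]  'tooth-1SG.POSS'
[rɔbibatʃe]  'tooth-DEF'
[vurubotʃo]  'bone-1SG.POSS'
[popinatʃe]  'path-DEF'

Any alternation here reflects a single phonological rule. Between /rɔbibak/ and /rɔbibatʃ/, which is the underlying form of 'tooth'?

/rɔbibak/

In [rɔbibako] and [rɔbibatʃe] the final segment of 'tooth' alternates: [k] ~ [tʃ].
But 'bone' keeps [tʃ] in both environments ([vurubotʃo], [vurubotʃe]), so there is no rule changing /tʃ/ to [k] before the 1SG.POSS suffix.
The alternation reflects palatalization before a front vowel: /k/ becomes palato-alveolar [tʃ] before a front vowel. /k/ is underlying.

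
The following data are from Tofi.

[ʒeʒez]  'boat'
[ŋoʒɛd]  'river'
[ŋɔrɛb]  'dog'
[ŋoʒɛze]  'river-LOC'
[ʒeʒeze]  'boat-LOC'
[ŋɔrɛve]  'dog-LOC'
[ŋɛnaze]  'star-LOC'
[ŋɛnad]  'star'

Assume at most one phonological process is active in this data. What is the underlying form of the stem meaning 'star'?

/ŋɛnad/

In [ŋɛnaze] and [ŋɛnad] the final segment of 'star' alternates: [z] ~ [d].
But 'boat' keeps [z] in both environments ([ʒeʒeze], [ʒeʒez]), so there is no rule changing /z/ to [d] in isolation.
Therefore /d/ is basic and [z] is derived by intervocalic spirantization (voiced stops become fricatives between vowels).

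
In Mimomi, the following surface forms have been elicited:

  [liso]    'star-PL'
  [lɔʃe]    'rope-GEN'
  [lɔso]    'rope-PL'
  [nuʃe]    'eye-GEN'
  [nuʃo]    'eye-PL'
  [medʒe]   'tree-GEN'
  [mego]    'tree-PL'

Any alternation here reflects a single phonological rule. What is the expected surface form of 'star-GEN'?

[liʃe]

In [lɔʃe] and [lɔso] the final segment of 'rope' alternates: [ʃ] ~ [s].
The stem 'eye' ([nuʃe], [nuʃo]) shows [ʃ] unchanged in both environments, so [ʃ] cannot be basic with [s] derived before the PL suffix.
The underlying segment must be /s/; /g/ and /s/ become palato-alveolar [dʒ] and [ʃ] before a front vowel, yielding [ʃ] there.
The one attested form of 'star', [liso], shows underlying /lis/. Applying the same rule before a front vowel gives [liʃe].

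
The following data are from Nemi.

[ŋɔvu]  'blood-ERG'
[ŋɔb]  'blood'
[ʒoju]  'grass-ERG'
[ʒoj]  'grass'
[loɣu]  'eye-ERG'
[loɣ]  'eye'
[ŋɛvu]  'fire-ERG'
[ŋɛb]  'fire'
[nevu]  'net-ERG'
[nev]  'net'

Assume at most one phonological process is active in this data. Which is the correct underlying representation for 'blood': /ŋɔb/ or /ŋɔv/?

In [ŋɔvu] and [ŋɔb] the final segment of 'blood' alternates: [v] ~ [b].
But 'net' keeps [v] in both environments ([nevu], [nev]), so there is no rule changing /v/ to [b] in isolation.
The alternation reflects intervocalic spirantization: voiced stops become fricatives between vowels. /b/ is underlying.

/ŋɔb/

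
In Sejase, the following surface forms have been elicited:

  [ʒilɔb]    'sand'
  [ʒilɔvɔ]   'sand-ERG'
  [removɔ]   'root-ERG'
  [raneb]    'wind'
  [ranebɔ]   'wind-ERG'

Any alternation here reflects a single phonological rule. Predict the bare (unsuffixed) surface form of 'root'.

'sand' shows [b] ~ [v] at the end of the stem ([ʒilɔb] vs [ʒilɔvɔ]).
But 'wind' keeps [b] in both environments ([raneb], [ranebɔ]), so there is no rule changing /b/ to [v] before the ERG suffix.
Therefore /v/ is basic and [b] is derived by word-final hardening (voiced fricatives become stops word-finally).
From [removɔ] the stem 'root' is /remov/; word-finally this yields [remob].

[remob]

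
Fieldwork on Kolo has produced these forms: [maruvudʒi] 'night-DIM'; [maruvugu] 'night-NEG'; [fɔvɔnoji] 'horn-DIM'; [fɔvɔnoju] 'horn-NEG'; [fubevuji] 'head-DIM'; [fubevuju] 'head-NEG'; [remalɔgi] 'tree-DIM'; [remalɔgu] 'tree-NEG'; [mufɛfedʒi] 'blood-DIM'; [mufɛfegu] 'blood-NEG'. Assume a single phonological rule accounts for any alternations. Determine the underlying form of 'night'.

In [maruvudʒi] and [maruvugu] the final segment of 'night' alternates: [dʒ] ~ [g].
Compare 'tree', with invariant [g] in [remalɔgi] and [remalɔgu]: an analysis with underlying /g/ and a rule producing [dʒ] before the DIM suffix would wrongly predict alternation here too.
The underlying segment must be /dʒ/; palato-alveolar /dʒ/ becomes [g] when no front vowel follows, yielding [g] there.
Hence 'night' is /maruvudʒ/ underlyingly.

/maruvudʒ/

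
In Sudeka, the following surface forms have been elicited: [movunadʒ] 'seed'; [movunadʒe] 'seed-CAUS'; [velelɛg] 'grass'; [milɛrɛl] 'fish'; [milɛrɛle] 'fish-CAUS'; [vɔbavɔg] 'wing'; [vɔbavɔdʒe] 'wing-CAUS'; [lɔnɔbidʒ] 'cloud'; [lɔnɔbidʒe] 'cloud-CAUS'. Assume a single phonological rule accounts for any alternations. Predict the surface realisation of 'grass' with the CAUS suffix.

'wing' shows [g] ~ [dʒ] at the end of the stem ([vɔbavɔg] vs [vɔbavɔdʒe]).
If /dʒ/ were underlying and a rule turned it into [g] in isolation, 'seed' would also alternate; but it has [dʒ] in both [movunadʒ] and [movunadʒe].
The underlying segment must be /g/; /g/ becomes palato-alveolar [dʒ] before a front vowel, yielding [dʒ] there.
From [velelɛg] the stem 'grass' is /velelɛg/; before a front vowel this yields [velelɛdʒe].

[velelɛdʒe]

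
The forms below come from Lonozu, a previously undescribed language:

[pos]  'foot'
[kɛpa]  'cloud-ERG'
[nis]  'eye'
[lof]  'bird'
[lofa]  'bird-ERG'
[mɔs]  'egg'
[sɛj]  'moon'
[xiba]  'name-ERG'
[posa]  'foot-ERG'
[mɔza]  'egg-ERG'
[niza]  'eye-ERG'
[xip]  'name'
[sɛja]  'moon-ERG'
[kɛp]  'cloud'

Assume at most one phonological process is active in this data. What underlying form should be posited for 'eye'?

/niz/

In [niza] and [nis] the final segment of 'eye' alternates: [z] ~ [s].
Compare 'foot', with invariant [s] in [posa] and [pos]: an analysis with underlying /s/ and a rule producing [z] before the ERG suffix would wrongly predict alternation here too.
The alternation reflects word-final obstruent devoicing: voiced obstruents become voiceless word-finally. /z/ is underlying.
The underlying form of 'eye' is therefore /niz/.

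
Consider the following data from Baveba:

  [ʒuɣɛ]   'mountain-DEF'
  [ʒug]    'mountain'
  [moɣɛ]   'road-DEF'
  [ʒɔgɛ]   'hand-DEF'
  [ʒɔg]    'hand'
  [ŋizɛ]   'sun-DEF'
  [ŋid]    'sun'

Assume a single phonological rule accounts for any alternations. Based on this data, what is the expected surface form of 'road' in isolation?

'mountain' shows [ɣ] ~ [g] at the end of the stem ([ʒuɣɛ] vs [ʒug]).
If /g/ were underlying and a rule turned it into [ɣ] before the DEF suffix, 'hand' would also alternate; but it has [g] in both [ʒɔgɛ] and [ʒɔg].
Therefore /ɣ/ is basic and [g] is derived by word-final hardening (voiced fricatives become stops word-finally).
The one attested form of 'road', [moɣɛ], shows underlying /moɣ/. Applying the same rule word-finally gives [mog].

[mog]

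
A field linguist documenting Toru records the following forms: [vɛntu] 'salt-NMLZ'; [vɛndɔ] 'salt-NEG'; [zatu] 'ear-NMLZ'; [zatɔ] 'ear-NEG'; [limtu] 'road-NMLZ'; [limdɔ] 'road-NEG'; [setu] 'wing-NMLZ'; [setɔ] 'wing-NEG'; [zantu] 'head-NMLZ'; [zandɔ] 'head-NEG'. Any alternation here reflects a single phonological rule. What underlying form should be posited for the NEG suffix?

The NEG morpheme has two allomorphs, [-dɔ] and [-tɔ].
By contrast the NMLZ suffix keeps its initial [t] throughout — that segment must be underlying.
So the underlying form is /-dɔ/, and voiced stops become voiceless after a vowel.

/-dɔ/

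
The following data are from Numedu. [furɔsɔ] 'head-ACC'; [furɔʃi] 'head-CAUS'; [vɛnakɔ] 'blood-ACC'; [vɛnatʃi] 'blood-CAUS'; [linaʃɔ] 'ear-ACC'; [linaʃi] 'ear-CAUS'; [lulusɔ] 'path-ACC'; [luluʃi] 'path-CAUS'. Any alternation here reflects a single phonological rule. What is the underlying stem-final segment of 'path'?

The root 'path' surfaces as [lulusɔ] and [luluʃi], with a stem-final [s] ~ [ʃ] alternation.
But 'ear' keeps [ʃ] in both environments ([linaʃɔ], [linaʃi]), so there is no rule changing /ʃ/ to [s] before the ACC suffix.
The alternation reflects palatalization before a front vowel: /k/ and /s/ become palato-alveolar [tʃ] and [ʃ] before a front vowel. /s/ is underlying.

/s/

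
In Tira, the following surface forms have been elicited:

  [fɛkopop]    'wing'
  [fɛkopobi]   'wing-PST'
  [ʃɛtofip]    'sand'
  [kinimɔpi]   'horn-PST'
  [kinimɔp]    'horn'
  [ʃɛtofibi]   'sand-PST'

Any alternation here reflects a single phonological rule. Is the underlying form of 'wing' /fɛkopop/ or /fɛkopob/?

'wing' shows [p] ~ [b] at the end of the stem ([fɛkopop] vs [fɛkopobi]).
But 'horn' keeps [p] in both environments ([kinimɔp], [kinimɔpi]), so there is no rule changing /p/ to [b] before the PST suffix.
Therefore /b/ is basic and [p] is derived by word-final obstruent devoicing (voiced obstruents become voiceless word-finally).

/fɛkopob/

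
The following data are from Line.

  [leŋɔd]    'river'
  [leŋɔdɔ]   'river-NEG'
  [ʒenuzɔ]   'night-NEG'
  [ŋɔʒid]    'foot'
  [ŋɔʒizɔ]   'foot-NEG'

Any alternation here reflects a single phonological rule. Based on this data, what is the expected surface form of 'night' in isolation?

[ʒenud]

'foot' shows [d] ~ [z] at the end of the stem ([ŋɔʒid] vs [ŋɔʒizɔ]).
The stem 'river' ([leŋɔd], [leŋɔdɔ]) shows [d] unchanged in both environments, so [d] cannot be basic with [z] derived before the NEG suffix.
So /z/ is underlying, and a rule of word-final hardening — voiced fricatives become stops word-finally — gives [d].
From [ʒenuzɔ] the stem 'night' is /ʒenuz/; word-finally this yields [ʒenud].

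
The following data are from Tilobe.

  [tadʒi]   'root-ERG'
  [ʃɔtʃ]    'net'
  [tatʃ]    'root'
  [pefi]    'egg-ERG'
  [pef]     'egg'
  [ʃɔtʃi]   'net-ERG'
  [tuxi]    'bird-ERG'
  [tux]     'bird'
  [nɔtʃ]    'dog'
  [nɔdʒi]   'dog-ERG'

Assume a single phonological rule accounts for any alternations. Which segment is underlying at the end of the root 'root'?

/dʒ/

'root' shows [tʃ] ~ [dʒ] at the end of the stem ([tatʃ] vs [tadʒi]).
Compare 'net', with invariant [tʃ] in [ʃɔtʃ] and [ʃɔtʃi]: an analysis with underlying /tʃ/ and a rule producing [dʒ] before the ERG suffix would wrongly predict alternation here too.
Therefore /dʒ/ is basic and [tʃ] is derived by word-final obstruent devoicing (voiced obstruents become voiceless word-finally).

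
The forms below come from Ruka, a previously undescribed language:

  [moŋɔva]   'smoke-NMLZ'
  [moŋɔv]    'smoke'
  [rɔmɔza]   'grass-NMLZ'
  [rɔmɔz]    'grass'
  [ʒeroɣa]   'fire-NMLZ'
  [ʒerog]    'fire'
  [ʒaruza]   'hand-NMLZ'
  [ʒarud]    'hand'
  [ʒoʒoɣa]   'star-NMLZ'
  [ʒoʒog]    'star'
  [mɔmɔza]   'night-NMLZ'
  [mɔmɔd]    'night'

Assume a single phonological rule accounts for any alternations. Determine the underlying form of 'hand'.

/ʒarud/

In [ʒaruza] and [ʒarud] the final segment of 'hand' alternates: [z] ~ [d].
If /z/ were underlying and a rule turned it into [d] in isolation, 'grass' would also alternate; but it has [z] in both [rɔmɔza] and [rɔmɔz].
So /d/ is underlying, and a rule of intervocalic spirantization — voiced stops become fricatives between vowels — gives [z].
The underlying form of 'hand' is therefore /ʒarud/.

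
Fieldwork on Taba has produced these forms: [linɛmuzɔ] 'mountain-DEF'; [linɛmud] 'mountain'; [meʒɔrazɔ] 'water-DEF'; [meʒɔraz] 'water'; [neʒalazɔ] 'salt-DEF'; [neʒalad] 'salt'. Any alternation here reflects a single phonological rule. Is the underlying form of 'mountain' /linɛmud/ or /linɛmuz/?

/linɛmud/

In [linɛmuzɔ] and [linɛmud] the final segment of 'mountain' alternates: [z] ~ [d].
If /z/ were underlying and a rule turned it into [d] in isolation, 'water' would also alternate; but it has [z] in both [meʒɔrazɔ] and [meʒɔraz].
So /d/ is underlying, and a rule of intervocalic spirantization — voiced stops become fricatives between vowels — gives [z].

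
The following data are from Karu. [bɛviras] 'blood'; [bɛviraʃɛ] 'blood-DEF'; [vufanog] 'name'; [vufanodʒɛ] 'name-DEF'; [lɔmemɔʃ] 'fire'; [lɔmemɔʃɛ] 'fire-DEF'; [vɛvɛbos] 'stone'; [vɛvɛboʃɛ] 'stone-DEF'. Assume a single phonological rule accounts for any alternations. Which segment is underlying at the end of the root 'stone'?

/s/

'stone' shows [s] ~ [ʃ] at the end of the stem ([vɛvɛbos] vs [vɛvɛboʃɛ]).
But 'fire' keeps [ʃ] in both environments ([lɔmemɔʃ], [lɔmemɔʃɛ]), so there is no rule changing /ʃ/ to [s] in isolation.
So /s/ is underlying, and a rule of palatalization before a front vowel — /g/ and /s/ become palato-alveolar [dʒ] and [ʃ] before a front vowel — gives [ʃ].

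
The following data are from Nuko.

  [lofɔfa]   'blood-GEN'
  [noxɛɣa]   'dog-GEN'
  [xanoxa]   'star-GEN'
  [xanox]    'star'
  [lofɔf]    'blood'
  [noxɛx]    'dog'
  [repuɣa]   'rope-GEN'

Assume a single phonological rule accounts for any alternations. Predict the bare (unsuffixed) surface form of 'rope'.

[repux]

'dog' shows [x] ~ [ɣ] at the end of the stem ([noxɛx] vs [noxɛɣa]).
The stem 'star' ([xanox], [xanoxa]) shows [x] unchanged in both environments, so [x] cannot be basic with [ɣ] derived before the GEN suffix.
The underlying segment must be /ɣ/; voiced obstruents become voiceless word-finally, yielding [x] there.
The one attested form of 'rope', [repuɣa], shows underlying /repuɣ/. Applying the same rule word-finally gives [repux].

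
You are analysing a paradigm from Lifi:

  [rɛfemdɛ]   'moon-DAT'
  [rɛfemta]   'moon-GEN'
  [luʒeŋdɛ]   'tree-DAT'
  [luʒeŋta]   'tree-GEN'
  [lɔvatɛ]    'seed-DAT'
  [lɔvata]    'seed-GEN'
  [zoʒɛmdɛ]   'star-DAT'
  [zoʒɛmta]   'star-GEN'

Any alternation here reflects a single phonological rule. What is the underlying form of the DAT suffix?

/-dɛ/

The DAT suffix surfaces as [-dɛ] and [-tɛ], depending on the final segment of the stem.
The GEN suffix, which begins with [t], is invariant after every stem; so [t] is not altered by any rule here.
So the underlying form is /-dɛ/, and voiced stops become voiceless after a vowel.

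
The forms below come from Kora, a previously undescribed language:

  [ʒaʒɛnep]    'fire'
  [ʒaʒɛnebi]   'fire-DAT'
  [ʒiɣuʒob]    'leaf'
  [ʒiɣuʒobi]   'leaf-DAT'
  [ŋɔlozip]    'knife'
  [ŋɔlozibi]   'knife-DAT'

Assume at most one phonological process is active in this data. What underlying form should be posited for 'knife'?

In [ŋɔlozip] and [ŋɔlozibi] the final segment of 'knife' alternates: [p] ~ [b].
If /b/ were underlying and a rule turned it into [p] in isolation, 'leaf' would also alternate; but it has [b] in both [ʒiɣuʒob] and [ʒiɣuʒobi].
Therefore /p/ is basic and [b] is derived by intervocalic voicing (voiceless stops become voiced between vowels).

/ŋɔlozip/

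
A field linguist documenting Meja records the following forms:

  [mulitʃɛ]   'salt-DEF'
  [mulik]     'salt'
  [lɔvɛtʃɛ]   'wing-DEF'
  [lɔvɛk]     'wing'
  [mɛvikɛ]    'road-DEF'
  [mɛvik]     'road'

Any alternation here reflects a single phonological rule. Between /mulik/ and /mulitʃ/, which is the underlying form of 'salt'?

/mulitʃ/

The stem for 'salt' ends in [tʃ] in [mulitʃɛ] but [k] in [mulik].
The stem 'road' ([mɛvikɛ], [mɛvik]) shows [k] unchanged in both environments, so [k] cannot be basic with [tʃ] derived before the DEF suffix.
The underlying segment must be /tʃ/; palato-alveolar /tʃ/ becomes [k] when no front vowel follows, yielding [k] there.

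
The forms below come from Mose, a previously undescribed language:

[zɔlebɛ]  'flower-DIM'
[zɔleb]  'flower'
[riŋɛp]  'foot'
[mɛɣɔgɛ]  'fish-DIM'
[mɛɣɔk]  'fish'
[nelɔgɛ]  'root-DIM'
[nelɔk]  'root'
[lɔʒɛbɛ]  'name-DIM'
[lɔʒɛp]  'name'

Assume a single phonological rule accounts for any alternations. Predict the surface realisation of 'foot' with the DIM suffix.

[riŋɛbɛ]

The stem for 'name' ends in [b] in [lɔʒɛbɛ] but [p] in [lɔʒɛp].
But 'flower' keeps [b] in both environments ([zɔlebɛ], [zɔleb]), so there is no rule changing /b/ to [p] in isolation.
Therefore /p/ is basic and [b] is derived by intervocalic voicing (voiceless stops become voiced between vowels).
From [riŋɛp] the stem 'foot' is /riŋɛp/; between vowels this yields [riŋɛbɛ].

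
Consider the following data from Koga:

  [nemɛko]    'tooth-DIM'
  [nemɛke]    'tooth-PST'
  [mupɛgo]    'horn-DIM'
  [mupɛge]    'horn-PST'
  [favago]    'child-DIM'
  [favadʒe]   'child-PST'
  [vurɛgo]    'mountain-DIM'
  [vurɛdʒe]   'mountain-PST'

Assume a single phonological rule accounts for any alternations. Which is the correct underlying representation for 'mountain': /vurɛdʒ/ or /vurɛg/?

/vurɛdʒ/

The root 'mountain' surfaces as [vurɛgo] and [vurɛdʒe], with a stem-final [g] ~ [dʒ] alternation.
But 'horn' keeps [g] in both environments ([mupɛgo], [mupɛge]), so there is no rule changing /g/ to [dʒ] before the PST suffix.
So /dʒ/ is underlying, and a rule of depalatalization — palato-alveolar /dʒ/ becomes [g] when no front vowel follows — gives [g].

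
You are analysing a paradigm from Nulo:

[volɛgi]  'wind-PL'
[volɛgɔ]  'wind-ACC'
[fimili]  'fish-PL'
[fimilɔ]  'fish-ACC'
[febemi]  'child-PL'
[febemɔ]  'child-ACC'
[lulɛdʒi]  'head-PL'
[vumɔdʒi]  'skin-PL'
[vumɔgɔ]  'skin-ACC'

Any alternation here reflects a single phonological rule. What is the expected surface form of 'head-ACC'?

[lulɛgɔ]

The root 'skin' surfaces as [vumɔdʒi] and [vumɔgɔ], with a stem-final [dʒ] ~ [g] alternation.
Compare 'wind', with invariant [g] in [volɛgi] and [volɛgɔ]: an analysis with underlying /g/ and a rule producing [dʒ] before the PL suffix would wrongly predict alternation here too.
The underlying segment must be /dʒ/; palato-alveolar /dʒ/ becomes [g] when no front vowel follows, yielding [g] there.
From [lulɛdʒi] the stem 'head' is /lulɛdʒ/; when no front vowel follows this yields [lulɛgɔ].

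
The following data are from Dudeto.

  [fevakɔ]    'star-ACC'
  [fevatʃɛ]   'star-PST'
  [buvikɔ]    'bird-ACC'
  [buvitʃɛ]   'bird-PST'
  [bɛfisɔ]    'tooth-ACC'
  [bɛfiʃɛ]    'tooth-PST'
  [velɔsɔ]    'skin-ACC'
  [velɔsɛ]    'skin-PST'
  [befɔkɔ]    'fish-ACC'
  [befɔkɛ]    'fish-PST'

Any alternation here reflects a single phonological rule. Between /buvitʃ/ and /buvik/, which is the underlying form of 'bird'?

/buvitʃ/

'bird' shows [k] ~ [tʃ] at the end of the stem ([buvikɔ] vs [buvitʃɛ]).
If /k/ were underlying and a rule turned it into [tʃ] before the PST suffix, 'fish' would also alternate; but it has [k] in both [befɔkɔ] and [befɔkɛ].
Therefore /tʃ/ is basic and [k] is derived by depalatalization (palato-alveolar /tʃ/ and /ʃ/ become [k] and [s] when no front vowel follows).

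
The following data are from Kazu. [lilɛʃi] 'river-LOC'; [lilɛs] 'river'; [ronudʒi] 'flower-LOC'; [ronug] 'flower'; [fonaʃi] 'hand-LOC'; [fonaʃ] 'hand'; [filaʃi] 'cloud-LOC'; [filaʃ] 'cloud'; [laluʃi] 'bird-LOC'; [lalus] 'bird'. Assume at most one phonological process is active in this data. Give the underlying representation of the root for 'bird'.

/lalus/

The root 'bird' surfaces as [laluʃi] and [lalus], with a stem-final [ʃ] ~ [s] alternation.
But 'hand' keeps [ʃ] in both environments ([fonaʃi], [fonaʃ]), so there is no rule changing /ʃ/ to [s] in isolation.
The alternation reflects palatalization before a front vowel: /g/ and /s/ become palato-alveolar [dʒ] and [ʃ] before a front vowel. /s/ is underlying.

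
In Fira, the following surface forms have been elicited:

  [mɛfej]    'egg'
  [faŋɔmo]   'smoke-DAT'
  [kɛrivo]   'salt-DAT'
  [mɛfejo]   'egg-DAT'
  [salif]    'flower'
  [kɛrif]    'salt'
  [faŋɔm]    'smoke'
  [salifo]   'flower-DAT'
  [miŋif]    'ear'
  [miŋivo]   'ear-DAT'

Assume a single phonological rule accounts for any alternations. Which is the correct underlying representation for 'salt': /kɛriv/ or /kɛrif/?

/kɛriv/

In [kɛrif] and [kɛrivo] the final segment of 'salt' alternates: [f] ~ [v].
The stem 'flower' ([salif], [salifo]) shows [f] unchanged in both environments, so [f] cannot be basic with [v] derived before the DAT suffix.
So /v/ is underlying, and a rule of word-final obstruent devoicing — voiced obstruents become voiceless word-finally — gives [f].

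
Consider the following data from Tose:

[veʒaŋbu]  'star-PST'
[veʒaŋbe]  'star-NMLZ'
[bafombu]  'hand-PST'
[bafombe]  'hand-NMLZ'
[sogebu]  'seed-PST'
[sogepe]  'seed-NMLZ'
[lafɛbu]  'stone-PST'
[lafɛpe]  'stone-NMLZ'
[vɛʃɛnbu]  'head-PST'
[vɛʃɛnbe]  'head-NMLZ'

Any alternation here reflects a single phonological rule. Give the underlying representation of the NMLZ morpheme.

/-pe/

The NMLZ suffix surfaces as [-be] and [-pe], depending on the final segment of the stem.
By contrast the PST suffix keeps its initial [b] throughout — that segment must be underlying.
The NMLZ suffix is therefore /-pe/ underlyingly, with post-nasal voicing: voiceless stops become voiced after a nasal.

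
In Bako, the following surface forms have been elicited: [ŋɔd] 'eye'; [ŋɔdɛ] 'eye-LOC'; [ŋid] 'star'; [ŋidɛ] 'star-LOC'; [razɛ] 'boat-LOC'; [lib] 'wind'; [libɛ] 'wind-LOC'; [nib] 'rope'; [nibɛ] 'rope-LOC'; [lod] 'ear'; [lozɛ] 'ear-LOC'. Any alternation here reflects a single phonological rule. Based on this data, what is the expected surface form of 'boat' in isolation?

In [lod] and [lozɛ] the final segment of 'ear' alternates: [d] ~ [z].
Compare 'star', with invariant [d] in [ŋid] and [ŋidɛ]: an analysis with underlying /d/ and a rule producing [z] before the LOC suffix would wrongly predict alternation here too.
So /z/ is underlying, and a rule of word-final hardening — voiced fricatives become stops word-finally — gives [d].
From [razɛ] the stem 'boat' is /raz/; word-finally this yields [rad].

[rad]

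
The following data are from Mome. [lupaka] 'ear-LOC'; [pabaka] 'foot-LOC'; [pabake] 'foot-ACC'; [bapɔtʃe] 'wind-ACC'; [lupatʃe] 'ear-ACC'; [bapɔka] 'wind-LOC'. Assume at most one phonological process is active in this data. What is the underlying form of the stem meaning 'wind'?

/bapɔtʃ/

In [bapɔka] and [bapɔtʃe] the final segment of 'wind' alternates: [k] ~ [tʃ].
If /k/ were underlying and a rule turned it into [tʃ] before the ACC suffix, 'foot' would also alternate; but it has [k] in both [pabaka] and [pabake].
The underlying segment must be /tʃ/; palato-alveolar /tʃ/ becomes [k] when no front vowel follows, yielding [k] there.
So 'wind' = /bapɔtʃ/.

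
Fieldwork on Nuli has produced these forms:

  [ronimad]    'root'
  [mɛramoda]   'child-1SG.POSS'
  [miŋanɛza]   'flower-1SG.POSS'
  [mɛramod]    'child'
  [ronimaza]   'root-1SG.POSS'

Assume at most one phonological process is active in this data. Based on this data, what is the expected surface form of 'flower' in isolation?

[miŋanɛd]

The stem for 'root' ends in [z] in [ronimaza] but [d] in [ronimad].
The stem 'child' ([mɛramoda], [mɛramod]) shows [d] unchanged in both environments, so [d] cannot be basic with [z] derived before the 1SG.POSS suffix.
The alternation reflects word-final hardening: voiced fricatives become stops word-finally. /z/ is underlying.
From [miŋanɛza] the stem 'flower' is /miŋanɛz/; word-finally this yields [miŋanɛd].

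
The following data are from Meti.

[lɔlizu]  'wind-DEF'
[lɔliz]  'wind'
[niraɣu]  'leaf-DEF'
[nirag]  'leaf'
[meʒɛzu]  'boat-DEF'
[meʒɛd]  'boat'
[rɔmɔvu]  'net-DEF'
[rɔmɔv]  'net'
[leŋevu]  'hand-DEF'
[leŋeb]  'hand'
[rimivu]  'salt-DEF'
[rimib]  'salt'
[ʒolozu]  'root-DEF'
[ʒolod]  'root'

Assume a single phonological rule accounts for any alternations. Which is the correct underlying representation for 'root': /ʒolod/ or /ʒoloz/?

/ʒolod/

'root' shows [z] ~ [d] at the end of the stem ([ʒolozu] vs [ʒolod]).
Compare 'wind', with invariant [z] in [lɔlizu] and [lɔliz]: an analysis with underlying /z/ and a rule producing [d] in isolation would wrongly predict alternation here too.
So /d/ is underlying, and a rule of intervocalic spirantization — voiced stops become fricatives between vowels — gives [z].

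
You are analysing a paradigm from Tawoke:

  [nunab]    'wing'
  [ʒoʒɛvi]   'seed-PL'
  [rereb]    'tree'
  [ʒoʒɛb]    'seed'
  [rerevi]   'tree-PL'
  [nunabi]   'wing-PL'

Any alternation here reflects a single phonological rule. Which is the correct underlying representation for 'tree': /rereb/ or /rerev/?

/rerev/

The root 'tree' surfaces as [rerevi] and [rereb], with a stem-final [v] ~ [b] alternation.
But 'wing' keeps [b] in both environments ([nunabi], [nunab]), so there is no rule changing /b/ to [v] before the PL suffix.
The underlying segment must be /v/; voiced fricatives become stops word-finally, yielding [b] there.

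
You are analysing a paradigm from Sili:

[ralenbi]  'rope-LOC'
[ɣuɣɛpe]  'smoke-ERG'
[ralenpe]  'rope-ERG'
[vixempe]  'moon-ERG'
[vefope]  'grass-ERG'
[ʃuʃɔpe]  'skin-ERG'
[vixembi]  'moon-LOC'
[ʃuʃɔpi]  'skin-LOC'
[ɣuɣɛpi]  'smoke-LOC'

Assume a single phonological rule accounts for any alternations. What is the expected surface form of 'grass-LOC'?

The LOC morpheme has two allomorphs, [-bi] and [-pi].
By contrast the ERG suffix keeps its initial [p] throughout — that segment must be underlying.
The LOC suffix is therefore /-bi/ underlyingly, with post-vocalic devoicing: voiced stops become voiceless after a vowel.
After 'grass', which ends in a vowel, the suffix surfaces as [-pi], giving [vefopi].

[vefopi]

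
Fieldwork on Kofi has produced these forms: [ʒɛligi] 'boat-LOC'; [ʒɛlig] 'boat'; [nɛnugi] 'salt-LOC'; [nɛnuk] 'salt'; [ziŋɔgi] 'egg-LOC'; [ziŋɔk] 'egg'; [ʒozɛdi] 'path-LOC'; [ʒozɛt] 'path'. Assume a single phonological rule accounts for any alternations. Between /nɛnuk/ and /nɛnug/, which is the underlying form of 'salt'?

In [nɛnugi] and [nɛnuk] the final segment of 'salt' alternates: [g] ~ [k].
The stem 'boat' ([ʒɛligi], [ʒɛlig]) shows [g] unchanged in both environments, so [g] cannot be basic with [k] derived in isolation.
The alternation reflects intervocalic voicing: voiceless stops become voiced between vowels. /k/ is underlying.

/nɛnuk/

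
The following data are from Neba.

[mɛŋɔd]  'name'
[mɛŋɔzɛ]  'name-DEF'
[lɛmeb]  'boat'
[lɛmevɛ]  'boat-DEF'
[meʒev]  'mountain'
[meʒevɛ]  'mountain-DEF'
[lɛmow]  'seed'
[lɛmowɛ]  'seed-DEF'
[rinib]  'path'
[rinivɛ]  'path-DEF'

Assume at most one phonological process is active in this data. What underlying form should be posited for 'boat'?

The root 'boat' surfaces as [lɛmeb] and [lɛmevɛ], with a stem-final [b] ~ [v] alternation.
But 'mountain' keeps [v] in both environments ([meʒev], [meʒevɛ]), so there is no rule changing /v/ to [b] in isolation.
So /b/ is underlying, and a rule of intervocalic spirantization — voiced stops become fricatives between vowels — gives [v].

/lɛmeb/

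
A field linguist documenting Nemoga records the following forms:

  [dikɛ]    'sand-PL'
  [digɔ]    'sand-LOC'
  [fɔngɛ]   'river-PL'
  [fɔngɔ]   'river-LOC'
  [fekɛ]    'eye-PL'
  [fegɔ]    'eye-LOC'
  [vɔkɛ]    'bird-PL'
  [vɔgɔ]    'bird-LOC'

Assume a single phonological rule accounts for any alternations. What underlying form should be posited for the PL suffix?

The PL morpheme has two allomorphs, [-gɛ] and [-kɛ].
By contrast the LOC suffix keeps its initial [g] throughout — that segment must be underlying.
So the underlying form is /-kɛ/, and voiceless stops become voiced after a nasal.

/-kɛ/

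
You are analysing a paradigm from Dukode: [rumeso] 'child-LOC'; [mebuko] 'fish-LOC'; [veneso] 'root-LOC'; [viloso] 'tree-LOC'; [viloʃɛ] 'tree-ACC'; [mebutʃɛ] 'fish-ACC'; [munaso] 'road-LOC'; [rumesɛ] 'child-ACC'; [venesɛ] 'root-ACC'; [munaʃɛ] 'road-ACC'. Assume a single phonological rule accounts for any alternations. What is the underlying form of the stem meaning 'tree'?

/viloʃ/

'tree' shows [ʃ] ~ [s] at the end of the stem ([viloʃɛ] vs [viloso]).
The stem 'child' ([rumesɛ], [rumeso]) shows [s] unchanged in both environments, so [s] cannot be basic with [ʃ] derived before the ACC suffix.
The alternation reflects depalatalization: palato-alveolar /tʃ/ and /ʃ/ become [k] and [s] when no front vowel follows. /ʃ/ is underlying.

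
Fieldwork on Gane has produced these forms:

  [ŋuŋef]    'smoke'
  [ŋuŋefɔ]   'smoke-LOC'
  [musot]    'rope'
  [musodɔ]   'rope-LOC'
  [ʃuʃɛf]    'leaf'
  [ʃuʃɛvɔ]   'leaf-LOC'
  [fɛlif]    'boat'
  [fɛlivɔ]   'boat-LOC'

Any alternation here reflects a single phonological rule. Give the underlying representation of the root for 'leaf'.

/ʃuʃɛv/

The stem for 'leaf' ends in [f] in [ʃuʃɛf] but [v] in [ʃuʃɛvɔ].
The stem 'smoke' ([ŋuŋef], [ŋuŋefɔ]) shows [f] unchanged in both environments, so [f] cannot be basic with [v] derived before the LOC suffix.
Therefore /v/ is basic and [f] is derived by word-final obstruent devoicing (voiced obstruents become voiceless word-finally).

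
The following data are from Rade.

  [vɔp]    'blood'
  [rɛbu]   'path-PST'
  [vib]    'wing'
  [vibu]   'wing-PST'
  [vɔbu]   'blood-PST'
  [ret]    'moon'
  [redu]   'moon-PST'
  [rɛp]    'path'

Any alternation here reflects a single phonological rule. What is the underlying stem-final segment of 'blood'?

/p/

The stem for 'blood' ends in [b] in [vɔbu] but [p] in [vɔp].
If /b/ were underlying and a rule turned it into [p] in isolation, 'wing' would also alternate; but it has [b] in both [vibu] and [vib].
The alternation reflects intervocalic voicing: voiceless stops become voiced between vowels. /p/ is underlying.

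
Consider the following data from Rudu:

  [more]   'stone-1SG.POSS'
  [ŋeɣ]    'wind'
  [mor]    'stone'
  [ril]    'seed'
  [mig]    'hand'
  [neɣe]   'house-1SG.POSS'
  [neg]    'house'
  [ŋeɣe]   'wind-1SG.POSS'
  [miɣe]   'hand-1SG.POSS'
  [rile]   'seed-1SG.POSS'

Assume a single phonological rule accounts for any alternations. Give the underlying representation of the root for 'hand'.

The stem for 'hand' ends in [ɣ] in [miɣe] but [g] in [mig].
If /ɣ/ were underlying and a rule turned it into [g] in isolation, 'wind' would also alternate; but it has [ɣ] in both [ŋeɣe] and [ŋeɣ].
Therefore /g/ is basic and [ɣ] is derived by intervocalic spirantization (voiced stops become fricatives between vowels).
Hence 'hand' is /mig/ underlyingly.

/mig/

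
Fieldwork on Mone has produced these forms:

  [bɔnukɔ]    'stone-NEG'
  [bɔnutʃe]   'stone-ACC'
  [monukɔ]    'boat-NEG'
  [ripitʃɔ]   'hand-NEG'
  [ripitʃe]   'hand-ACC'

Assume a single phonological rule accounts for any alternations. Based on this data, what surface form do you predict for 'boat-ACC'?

[monutʃe]

The stem for 'stone' ends in [k] in [bɔnukɔ] but [tʃ] in [bɔnutʃe].
The stem 'hand' ([ripitʃɔ], [ripitʃe]) shows [tʃ] unchanged in both environments, so [tʃ] cannot be basic with [k] derived before the NEG suffix.
The alternation reflects palatalization before a front vowel: /k/ becomes palato-alveolar [tʃ] before a front vowel. /k/ is underlying.
The one attested form of 'boat', [monukɔ], shows underlying /monuk/. Applying the same rule before a front vowel gives [monutʃe].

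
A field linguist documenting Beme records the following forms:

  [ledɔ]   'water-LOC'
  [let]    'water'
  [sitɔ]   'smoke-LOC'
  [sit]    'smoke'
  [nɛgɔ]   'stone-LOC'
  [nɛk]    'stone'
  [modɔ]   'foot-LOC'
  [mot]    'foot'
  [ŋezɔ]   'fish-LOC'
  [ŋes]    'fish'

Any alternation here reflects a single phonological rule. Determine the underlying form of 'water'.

'water' shows [d] ~ [t] at the end of the stem ([ledɔ] vs [let]).
But 'smoke' keeps [t] in both environments ([sitɔ], [sit]), so there is no rule changing /t/ to [d] before the LOC suffix.
So /d/ is underlying, and a rule of word-final obstruent devoicing — voiced obstruents become voiceless word-finally — gives [t].

/led/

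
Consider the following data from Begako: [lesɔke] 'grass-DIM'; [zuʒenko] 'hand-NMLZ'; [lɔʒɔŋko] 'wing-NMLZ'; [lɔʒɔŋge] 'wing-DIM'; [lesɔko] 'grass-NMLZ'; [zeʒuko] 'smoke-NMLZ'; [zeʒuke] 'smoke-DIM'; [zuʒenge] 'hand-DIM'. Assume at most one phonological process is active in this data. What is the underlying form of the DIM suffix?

The DIM suffix surfaces as [-ge] and [-ke], depending on the final segment of the stem.
By contrast the NMLZ suffix keeps its initial [k] throughout — that segment must be underlying.
So the underlying form is /-ge/, and voiced stops become voiceless after a vowel.

/-ge/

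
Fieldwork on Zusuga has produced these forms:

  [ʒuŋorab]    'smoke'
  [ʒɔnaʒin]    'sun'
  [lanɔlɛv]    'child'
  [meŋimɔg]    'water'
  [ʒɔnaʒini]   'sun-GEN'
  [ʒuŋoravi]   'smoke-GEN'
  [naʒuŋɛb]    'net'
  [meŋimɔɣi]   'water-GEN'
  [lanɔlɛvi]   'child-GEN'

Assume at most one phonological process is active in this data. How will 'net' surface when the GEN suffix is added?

[naʒuŋɛvi]

The stem for 'smoke' ends in [v] in [ʒuŋoravi] but [b] in [ʒuŋorab].
The stem 'child' ([lanɔlɛvi], [lanɔlɛv]) shows [v] unchanged in both environments, so [v] cannot be basic with [b] derived in isolation.
So /b/ is underlying, and a rule of intervocalic spirantization — voiced stops become fricatives between vowels — gives [v].
The one attested form of 'net', [naʒuŋɛb], shows underlying /naʒuŋɛb/. Applying the same rule between vowels gives [naʒuŋɛvi].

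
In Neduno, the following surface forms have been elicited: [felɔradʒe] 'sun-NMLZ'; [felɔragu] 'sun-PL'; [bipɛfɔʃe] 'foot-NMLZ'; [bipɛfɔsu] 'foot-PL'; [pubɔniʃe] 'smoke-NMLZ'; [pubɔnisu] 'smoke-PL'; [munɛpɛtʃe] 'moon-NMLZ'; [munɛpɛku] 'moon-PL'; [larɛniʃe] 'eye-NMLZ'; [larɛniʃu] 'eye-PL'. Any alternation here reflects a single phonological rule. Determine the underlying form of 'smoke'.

'smoke' shows [ʃ] ~ [s] at the end of the stem ([pubɔniʃe] vs [pubɔnisu]).
But 'eye' keeps [ʃ] in both environments ([larɛniʃe], [larɛniʃu]), so there is no rule changing /ʃ/ to [s] before the PL suffix.
Therefore /s/ is basic and [ʃ] is derived by palatalization before a front vowel (/k/, /g/ and /s/ become palato-alveolar [tʃ], [dʒ] and [ʃ] before a front vowel).
So 'smoke' = /pubɔnis/.

/pubɔnis/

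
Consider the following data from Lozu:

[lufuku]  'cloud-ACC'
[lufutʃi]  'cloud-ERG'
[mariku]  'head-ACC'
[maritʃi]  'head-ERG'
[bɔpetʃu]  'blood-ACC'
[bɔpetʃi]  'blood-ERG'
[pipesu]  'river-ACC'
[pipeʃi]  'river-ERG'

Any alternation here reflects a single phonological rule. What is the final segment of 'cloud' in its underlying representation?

'cloud' shows [k] ~ [tʃ] at the end of the stem ([lufuku] vs [lufutʃi]).
If /tʃ/ were underlying and a rule turned it into [k] before the ACC suffix, 'blood' would also alternate; but it has [tʃ] in both [bɔpetʃu] and [bɔpetʃi].
The alternation reflects palatalization before a front vowel: /k/ and /s/ become palato-alveolar [tʃ] and [ʃ] before a front vowel. /k/ is underlying.

/k/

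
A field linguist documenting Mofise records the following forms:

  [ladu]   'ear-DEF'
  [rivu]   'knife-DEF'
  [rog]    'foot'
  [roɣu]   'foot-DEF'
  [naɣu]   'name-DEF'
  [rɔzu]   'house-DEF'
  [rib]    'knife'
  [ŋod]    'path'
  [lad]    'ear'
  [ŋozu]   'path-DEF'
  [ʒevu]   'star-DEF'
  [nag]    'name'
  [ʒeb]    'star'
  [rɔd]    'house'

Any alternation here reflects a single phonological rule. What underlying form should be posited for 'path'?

/ŋoz/

'path' shows [d] ~ [z] at the end of the stem ([ŋod] vs [ŋozu]).
Compare 'ear', with invariant [d] in [lad] and [ladu]: an analysis with underlying /d/ and a rule producing [z] before the DEF suffix would wrongly predict alternation here too.
The alternation reflects word-final hardening: voiced fricatives become stops word-finally. /z/ is underlying.
The underlying form of 'path' is therefore /ŋoz/.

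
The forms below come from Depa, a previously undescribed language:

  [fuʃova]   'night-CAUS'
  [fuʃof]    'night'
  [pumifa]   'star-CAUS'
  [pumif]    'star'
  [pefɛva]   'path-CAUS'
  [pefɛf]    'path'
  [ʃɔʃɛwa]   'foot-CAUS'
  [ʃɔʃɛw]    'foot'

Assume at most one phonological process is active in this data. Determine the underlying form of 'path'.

/pefɛv/

The stem for 'path' ends in [v] in [pefɛva] but [f] in [pefɛf].
The stem 'star' ([pumifa], [pumif]) shows [f] unchanged in both environments, so [f] cannot be basic with [v] derived before the CAUS suffix.
The underlying segment must be /v/; voiced obstruents become voiceless word-finally, yielding [f] there.
So 'path' = /pefɛv/.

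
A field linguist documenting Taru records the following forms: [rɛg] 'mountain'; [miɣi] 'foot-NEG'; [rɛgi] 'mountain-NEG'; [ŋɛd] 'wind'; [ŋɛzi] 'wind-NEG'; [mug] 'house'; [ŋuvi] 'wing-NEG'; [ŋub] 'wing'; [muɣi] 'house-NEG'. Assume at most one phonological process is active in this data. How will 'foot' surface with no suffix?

[mig]

In [muɣi] and [mug] the final segment of 'house' alternates: [ɣ] ~ [g].
But 'mountain' keeps [g] in both environments ([rɛgi], [rɛg]), so there is no rule changing /g/ to [ɣ] before the NEG suffix.
The underlying segment must be /ɣ/; voiced fricatives become stops word-finally, yielding [g] there.
The one attested form of 'foot', [miɣi], shows underlying /miɣ/. Applying the same rule word-finally gives [mig].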